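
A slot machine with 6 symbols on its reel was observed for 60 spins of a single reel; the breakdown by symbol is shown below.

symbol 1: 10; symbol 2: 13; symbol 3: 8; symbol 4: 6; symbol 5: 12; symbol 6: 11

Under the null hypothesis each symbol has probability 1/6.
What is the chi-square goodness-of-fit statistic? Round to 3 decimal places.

Expected count for each of the 6 categories: 60/6 = 10.
cat           O        E   (O−E)²/E
symbol 1     10       10     0.0000
symbol 2     13       10     0.9000
symbol 3      8       10     0.4000
symbol 4      6       10     1.6000
symbol 5     12       10     0.4000
symbol 6     11       10     0.1000
Sum = 3.400

3.400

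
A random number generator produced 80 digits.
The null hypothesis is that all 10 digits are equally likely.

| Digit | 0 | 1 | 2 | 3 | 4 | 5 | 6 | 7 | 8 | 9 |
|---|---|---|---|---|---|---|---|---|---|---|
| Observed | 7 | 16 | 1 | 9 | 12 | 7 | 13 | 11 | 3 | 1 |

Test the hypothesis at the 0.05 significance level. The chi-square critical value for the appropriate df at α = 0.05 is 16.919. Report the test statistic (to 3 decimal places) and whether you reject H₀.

Under H₀ each category has probability 1/10, so each expected count is 80/10 = 8.
χ² = (7−8)²/8 + (16−8)²/8 + (1−8)²/8 + (9−8)²/8 + (12−8)²/8 + (7−8)²/8 + (13−8)²/8 + (11−8)²/8 + (3−8)²/8 + (1−8)²/8
   = 0.1250 + 8.0000 + 6.1250 + 0.1250 + 2.0000 + 0.1250 + 3.1250 + 1.1250 + 3.1250 + 6.1250
Sum = 30.000
df = 9. Since 30.000 > 16.919, we reject H₀.

30.000; reject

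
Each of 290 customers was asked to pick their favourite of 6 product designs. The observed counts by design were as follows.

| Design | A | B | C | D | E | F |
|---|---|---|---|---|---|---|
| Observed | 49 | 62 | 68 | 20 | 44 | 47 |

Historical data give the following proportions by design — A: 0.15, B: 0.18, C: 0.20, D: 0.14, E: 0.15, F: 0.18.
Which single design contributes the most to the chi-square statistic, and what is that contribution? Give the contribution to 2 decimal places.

Expected counts E_i = n·p_i: 290×0.15 = 43.5, 290×0.18 = 52.2, 290×0.20 = 58, 290×0.14 = 40.6, 290×0.15 = 43.5, 290×0.18 = 52.2.
A: (49 − 43.5)²/43.5 = 30.25/43.5 = 0.695
B: (62 − 52.2)²/52.2 = 96.04/52.2 = 1.840
C: (68 − 58)²/58 = 100/58 = 1.724
D: (20 − 40.6)²/40.6 = 424.36/40.6 = 10.452
E: (44 − 43.5)²/43.5 = 0.25/43.5 = 0.006
F: (47 − 52.2)²/52.2 = 27.04/52.2 = 0.518
The largest term is for D: 10.45.

D, 10.45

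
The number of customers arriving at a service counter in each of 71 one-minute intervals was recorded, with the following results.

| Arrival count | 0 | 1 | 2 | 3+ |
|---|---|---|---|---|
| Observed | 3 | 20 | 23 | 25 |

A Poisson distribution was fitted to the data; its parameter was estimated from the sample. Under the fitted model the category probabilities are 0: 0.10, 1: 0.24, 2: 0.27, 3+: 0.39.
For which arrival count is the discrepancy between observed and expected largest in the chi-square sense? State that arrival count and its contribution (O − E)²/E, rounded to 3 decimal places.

0, 2.368

Expected counts E_i = n·p_i: 71×0.10 = 7.1, 71×0.24 = 17.04, 71×0.27 = 19.17, 71×0.39 = 27.69.
cat         O        E   (O−E)²/E
0           3      7.1     2.3676
1          20    17.04     0.5142
2          23    19.17     0.7652
3+         25    27.69     0.2613
The largest term is for 0: 2.368.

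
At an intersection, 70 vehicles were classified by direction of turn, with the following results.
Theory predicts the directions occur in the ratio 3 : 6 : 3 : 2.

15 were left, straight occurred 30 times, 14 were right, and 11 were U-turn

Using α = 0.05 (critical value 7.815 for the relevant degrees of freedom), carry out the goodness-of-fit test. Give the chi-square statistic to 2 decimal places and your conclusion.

0.17; do not reject

Ratio total = 14. Expected counts: 70×3/14 = 15, 70×6/14 = 30, 70×3/14 = 15, 70×2/14 = 10.
χ² = (15−15)²/15 + (30−30)²/30 + (14−15)²/15 + (11−10)²/10
   = 0.000 + 0.000 + 0.067 + 0.100
Sum = 0.17
df = 3. Since 0.17 < 7.815, we do not reject H₀.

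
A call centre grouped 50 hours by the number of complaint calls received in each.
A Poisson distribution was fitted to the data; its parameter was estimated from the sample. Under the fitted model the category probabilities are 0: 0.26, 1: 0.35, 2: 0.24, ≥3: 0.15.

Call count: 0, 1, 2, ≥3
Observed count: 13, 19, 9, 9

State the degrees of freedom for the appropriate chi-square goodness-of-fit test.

There are k = 4 categories and 1 parameter estimated from the data, so df = 4 − 1 − 1 = 2.

2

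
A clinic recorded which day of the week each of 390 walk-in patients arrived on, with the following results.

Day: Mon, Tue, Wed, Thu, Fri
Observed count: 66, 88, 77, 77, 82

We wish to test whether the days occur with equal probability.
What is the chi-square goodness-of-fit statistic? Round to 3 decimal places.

Expected count for each of the 5 categories: 390/5 = 78.
χ² = (66−78)²/78 + (88−78)²/78 + (77−78)²/78 + (77−78)²/78 + (82−78)²/78
   = 1.8462 + 1.2821 + 0.0128 + 0.0128 + 0.2051
Sum = 3.359

3.359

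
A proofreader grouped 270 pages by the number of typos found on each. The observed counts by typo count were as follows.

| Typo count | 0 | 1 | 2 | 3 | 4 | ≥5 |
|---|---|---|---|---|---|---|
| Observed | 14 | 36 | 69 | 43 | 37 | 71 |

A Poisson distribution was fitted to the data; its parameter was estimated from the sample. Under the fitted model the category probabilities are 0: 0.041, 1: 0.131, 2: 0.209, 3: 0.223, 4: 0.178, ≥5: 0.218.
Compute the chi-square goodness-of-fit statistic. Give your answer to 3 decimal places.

Expected counts E_i = n·p_i: 270×0.041 = 11.07, 270×0.131 = 35.37, 270×0.209 = 56.43, 270×0.223 = 60.21, 270×0.178 = 48.06, 270×0.218 = 58.86.
cat         O        E   (O−E)²/E
0          14    11.07     0.7755
1          36    35.37     0.0112
2          69    56.43     2.8000
3          43    60.21     4.9192
4          37    48.06     2.5452
≥5         71    58.86     2.5039
Sum = 13.555

13.555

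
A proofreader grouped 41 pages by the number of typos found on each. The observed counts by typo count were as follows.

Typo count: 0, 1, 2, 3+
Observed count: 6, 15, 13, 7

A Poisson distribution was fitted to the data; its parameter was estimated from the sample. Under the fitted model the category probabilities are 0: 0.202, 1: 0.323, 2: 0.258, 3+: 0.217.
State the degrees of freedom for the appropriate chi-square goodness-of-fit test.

2

There are k = 4 categories and 1 parameter estimated from the data, so df = 4 − 1 − 1 = 2.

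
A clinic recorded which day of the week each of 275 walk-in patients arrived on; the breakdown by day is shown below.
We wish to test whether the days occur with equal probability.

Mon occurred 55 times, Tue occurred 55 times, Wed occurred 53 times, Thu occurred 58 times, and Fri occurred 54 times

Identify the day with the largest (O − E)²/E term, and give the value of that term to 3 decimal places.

Thu, 0.164

Expected count for each of the 5 categories: 275/5 = 55.
Mon: (55 − 55)²/55 = 0/55 = 0.0000
Tue: (55 − 55)²/55 = 0/55 = 0.0000
Wed: (53 − 55)²/55 = 4/55 = 0.0727
Thu: (58 − 55)²/55 = 9/55 = 0.1636
Fri: (54 − 55)²/55 = 1/55 = 0.0182
The largest term is for Thu: 0.164.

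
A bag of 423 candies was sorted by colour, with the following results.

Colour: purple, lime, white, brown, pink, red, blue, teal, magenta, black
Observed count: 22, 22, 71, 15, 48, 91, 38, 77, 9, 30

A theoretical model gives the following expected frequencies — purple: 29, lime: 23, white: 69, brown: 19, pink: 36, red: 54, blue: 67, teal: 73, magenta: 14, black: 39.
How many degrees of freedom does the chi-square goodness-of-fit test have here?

There are k = 10 categories and no parameters were estimated from the data, so df = 10 − 1 = 9.

9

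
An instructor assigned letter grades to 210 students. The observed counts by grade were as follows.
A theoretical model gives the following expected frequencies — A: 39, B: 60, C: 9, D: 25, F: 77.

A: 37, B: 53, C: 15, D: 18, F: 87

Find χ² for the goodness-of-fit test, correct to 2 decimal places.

8.18

cat         O        E   (O−E)²/E
A          37       39      0.103
B          53       60      0.817
C          15        9      4.000
D          18       25      1.960
F          87       77      1.299
Sum = 8.18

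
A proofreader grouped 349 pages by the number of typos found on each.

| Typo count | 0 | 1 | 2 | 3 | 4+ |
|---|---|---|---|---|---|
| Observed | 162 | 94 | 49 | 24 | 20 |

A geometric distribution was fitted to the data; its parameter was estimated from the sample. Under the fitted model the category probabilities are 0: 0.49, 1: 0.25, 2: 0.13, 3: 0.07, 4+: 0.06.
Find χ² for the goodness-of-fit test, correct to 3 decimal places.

Expected counts E_i = n·p_i: 349×0.49 = 171.01, 349×0.25 = 87.25, 349×0.13 = 45.37, 349×0.07 = 24.43, 349×0.06 = 20.94.
χ² = (162−171.01)²/171.01 + (94−87.25)²/87.25 + (49−45.37)²/45.37 + (24−24.43)²/24.43 + (20−20.94)²/20.94
   = 0.4747 + 0.5222 + 0.2904 + 0.0076 + 0.0422
Sum = 1.337

1.337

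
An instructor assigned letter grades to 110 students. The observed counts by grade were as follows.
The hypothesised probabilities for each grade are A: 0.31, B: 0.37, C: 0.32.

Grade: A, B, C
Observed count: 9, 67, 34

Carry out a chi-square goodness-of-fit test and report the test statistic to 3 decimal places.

35.511

Expected counts E_i = n·p_i: 110×0.31 = 34.1, 110×0.37 = 40.7, 110×0.32 = 35.2.
A: (9 − 34.1)²/34.1 = 630.01/34.1 = 18.4754
B: (67 − 40.7)²/40.7 = 691.69/40.7 = 16.9948
C: (34 − 35.2)²/35.2 = 1.44/35.2 = 0.0409
Sum = 35.511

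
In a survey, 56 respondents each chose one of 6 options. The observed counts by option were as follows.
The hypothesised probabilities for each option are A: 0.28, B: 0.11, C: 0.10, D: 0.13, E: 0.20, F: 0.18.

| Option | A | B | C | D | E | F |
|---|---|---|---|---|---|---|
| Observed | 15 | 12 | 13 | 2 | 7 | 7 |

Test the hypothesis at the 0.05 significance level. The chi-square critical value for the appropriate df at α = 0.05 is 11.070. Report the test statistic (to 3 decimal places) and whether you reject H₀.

Expected counts E_i = n·p_i: 56×0.28 = 15.68, 56×0.11 = 6.16, 56×0.10 = 5.6, 56×0.13 = 7.28, 56×0.20 = 11.2, 56×0.18 = 10.08.
cat         O        E   (O−E)²/E
A          15    15.68     0.0295
B          12     6.16     5.5366
C          13      5.6     9.7786
D           2     7.28     3.8295
E           7     11.2     1.5750
F           7    10.08     0.9411
Sum = 21.690
df = 5. Since 21.690 > 11.070, we reject H₀.

21.690; reject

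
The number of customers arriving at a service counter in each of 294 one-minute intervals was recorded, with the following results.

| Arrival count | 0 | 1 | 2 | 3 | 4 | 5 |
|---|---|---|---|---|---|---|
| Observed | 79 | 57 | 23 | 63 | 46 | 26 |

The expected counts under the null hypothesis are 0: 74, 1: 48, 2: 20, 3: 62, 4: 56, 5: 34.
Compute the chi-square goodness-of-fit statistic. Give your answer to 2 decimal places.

6.16

χ² = (79−74)²/74 + (57−48)²/48 + (23−20)²/20 + (63−62)²/62 + (46−56)²/56 + (26−34)²/34
   = 0.338 + 1.688 + 0.450 + 0.016 + 1.786 + 1.882
Sum = 6.16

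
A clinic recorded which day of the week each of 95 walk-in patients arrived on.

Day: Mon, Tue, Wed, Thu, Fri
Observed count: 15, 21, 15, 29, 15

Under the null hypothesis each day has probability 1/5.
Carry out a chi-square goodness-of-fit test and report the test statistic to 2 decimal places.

Under H₀ each category has probability 1/5, so each expected count is 95/5 = 19.
χ² = (15−19)²/19 + (21−19)²/19 + (15−19)²/19 + (29−19)²/19 + (15−19)²/19
   = 0.842 + 0.211 + 0.842 + 5.263 + 0.842
Sum = 8.00

8.00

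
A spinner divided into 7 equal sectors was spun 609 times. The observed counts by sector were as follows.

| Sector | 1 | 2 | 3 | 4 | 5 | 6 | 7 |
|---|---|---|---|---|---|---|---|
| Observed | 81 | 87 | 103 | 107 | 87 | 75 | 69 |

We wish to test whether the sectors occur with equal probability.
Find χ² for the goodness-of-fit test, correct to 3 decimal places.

13.333

Under H₀ each category has probability 1/7, so each expected count is 609/7 = 87.
χ² = (81−87)²/87 + (87−87)²/87 + (103−87)²/87 + (107−87)²/87 + (87−87)²/87 + (75−87)²/87 + (69−87)²/87
   = 0.4138 + 0.0000 + 2.9425 + 4.5977 + 0.0000 + 1.6552 + 3.7241
Sum = 13.333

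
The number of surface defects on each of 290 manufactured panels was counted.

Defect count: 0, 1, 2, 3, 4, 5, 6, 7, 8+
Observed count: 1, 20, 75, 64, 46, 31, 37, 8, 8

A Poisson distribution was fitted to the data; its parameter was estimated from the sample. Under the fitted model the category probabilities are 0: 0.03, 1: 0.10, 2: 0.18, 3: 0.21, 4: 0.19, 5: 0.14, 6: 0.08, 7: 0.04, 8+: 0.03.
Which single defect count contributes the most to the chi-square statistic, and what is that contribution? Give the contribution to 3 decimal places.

Expected counts E_i = n·p_i: 290×0.03 = 8.7, 290×0.10 = 29, 290×0.18 = 52.2, 290×0.21 = 60.9, 290×0.19 = 55.1, 290×0.14 = 40.6, 290×0.08 = 23.2, 290×0.04 = 11.6, 290×0.03 = 8.7.
χ² = (1−8.7)²/8.7 + (20−29)²/29 + (75−52.2)²/52.2 + (64−60.9)²/60.9 + (46−55.1)²/55.1 + (31−40.6)²/40.6 + (37−23.2)²/23.2 + (8−11.6)²/11.6 + (8−8.7)²/8.7
   = 6.8149 + 2.7931 + 9.9586 + 0.1578 + 1.5029 + 2.2700 + 8.2086 + 1.1172 + 0.0563
The largest term is for 2: 9.959.

2, 9.959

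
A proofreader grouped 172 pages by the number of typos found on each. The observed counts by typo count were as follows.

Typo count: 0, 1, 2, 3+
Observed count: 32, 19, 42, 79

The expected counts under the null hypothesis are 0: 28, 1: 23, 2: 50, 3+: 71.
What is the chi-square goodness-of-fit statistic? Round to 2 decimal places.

cat         O        E   (O−E)²/E
0          32       28      0.571
1          19       23      0.696
2          42       50      1.280
3+         79       71      0.901
Sum = 3.45

3.45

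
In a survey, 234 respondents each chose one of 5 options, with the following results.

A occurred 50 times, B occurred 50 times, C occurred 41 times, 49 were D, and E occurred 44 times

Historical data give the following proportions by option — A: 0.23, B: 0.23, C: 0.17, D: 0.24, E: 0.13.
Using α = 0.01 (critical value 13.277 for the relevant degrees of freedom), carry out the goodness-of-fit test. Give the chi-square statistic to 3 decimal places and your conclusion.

Expected counts E_i = n·p_i: 234×0.23 = 53.82, 234×0.23 = 53.82, 234×0.17 = 39.78, 234×0.24 = 56.16, 234×0.13 = 30.42.
A: (50 − 53.82)²/53.82 = 14.5924/53.82 = 0.2711
B: (50 − 53.82)²/53.82 = 14.5924/53.82 = 0.2711
C: (41 − 39.78)²/39.78 = 1.4884/39.78 = 0.0374
D: (49 − 56.16)²/56.16 = 51.2656/56.16 = 0.9128
E: (44 − 30.42)²/30.42 = 184.4164/30.42 = 6.0623
Sum = 7.555
df = 4. Since 7.555 < 13.277, we do not reject H₀.

7.555; do not reject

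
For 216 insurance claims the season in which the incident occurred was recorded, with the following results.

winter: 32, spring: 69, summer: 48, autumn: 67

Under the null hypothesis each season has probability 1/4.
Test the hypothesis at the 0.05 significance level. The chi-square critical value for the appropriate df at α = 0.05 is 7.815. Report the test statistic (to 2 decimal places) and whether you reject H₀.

Expected count for each of the 4 categories: 216/4 = 54.
winter: (32 − 54)²/54 = 484/54 = 8.963
spring: (69 − 54)²/54 = 225/54 = 4.167
summer: (48 − 54)²/54 = 36/54 = 0.667
autumn: (67 − 54)²/54 = 169/54 = 3.130
Sum = 16.93
df = 3. Since 16.93 > 7.815, we reject H₀.

16.93; reject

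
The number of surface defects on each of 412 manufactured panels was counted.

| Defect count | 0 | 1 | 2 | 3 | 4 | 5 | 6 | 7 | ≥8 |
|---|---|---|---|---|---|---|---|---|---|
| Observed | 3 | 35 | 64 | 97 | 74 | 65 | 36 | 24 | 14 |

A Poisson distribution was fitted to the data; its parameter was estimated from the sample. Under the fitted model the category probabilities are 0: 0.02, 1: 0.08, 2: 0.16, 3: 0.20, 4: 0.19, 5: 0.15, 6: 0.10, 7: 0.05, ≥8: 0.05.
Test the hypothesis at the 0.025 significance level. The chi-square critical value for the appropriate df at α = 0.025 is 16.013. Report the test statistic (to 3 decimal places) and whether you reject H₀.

Expected counts E_i = n·p_i: 412×0.02 = 8.24, 412×0.08 = 32.96, 412×0.16 = 65.92, 412×0.20 = 82.4, 412×0.19 = 78.28, 412×0.15 = 61.8, 412×0.10 = 41.2, 412×0.05 = 20.6, 412×0.05 = 20.6.
cat         O        E   (O−E)²/E
0           3     8.24     3.3322
1          35    32.96     0.1263
2          64    65.92     0.0559
3          97     82.4     2.5869
4          74    78.28     0.2340
5          65     61.8     0.1657
6          36     41.2     0.6563
7          24     20.6     0.5612
≥8         14     20.6     2.1146
Sum = 9.833
df = 7. Since 9.833 < 16.013, we do not reject H₀.

9.833; do not reject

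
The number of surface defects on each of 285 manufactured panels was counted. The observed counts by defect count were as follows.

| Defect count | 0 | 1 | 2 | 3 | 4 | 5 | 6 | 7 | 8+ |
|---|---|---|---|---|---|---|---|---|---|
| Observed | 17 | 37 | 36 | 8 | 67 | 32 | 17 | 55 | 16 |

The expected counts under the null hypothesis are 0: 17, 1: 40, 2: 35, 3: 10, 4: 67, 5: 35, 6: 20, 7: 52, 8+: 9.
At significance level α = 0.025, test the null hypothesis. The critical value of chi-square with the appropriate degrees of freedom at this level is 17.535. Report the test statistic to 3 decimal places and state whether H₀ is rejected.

0: (17 − 17)²/17 = 0/17 = 0.0000
1: (37 − 40)²/40 = 9/40 = 0.2250
2: (36 − 35)²/35 = 1/35 = 0.0286
3: (8 − 10)²/10 = 4/10 = 0.4000
4: (67 − 67)²/67 = 0/67 = 0.0000
5: (32 − 35)²/35 = 9/35 = 0.2571
6: (17 − 20)²/20 = 9/20 = 0.4500
7: (55 − 52)²/52 = 9/52 = 0.1731
8+: (16 − 9)²/9 = 49/9 = 5.4444
Sum = 6.978
df = 8. Since 6.978 < 17.535, we do not reject H₀.

6.978; do not reject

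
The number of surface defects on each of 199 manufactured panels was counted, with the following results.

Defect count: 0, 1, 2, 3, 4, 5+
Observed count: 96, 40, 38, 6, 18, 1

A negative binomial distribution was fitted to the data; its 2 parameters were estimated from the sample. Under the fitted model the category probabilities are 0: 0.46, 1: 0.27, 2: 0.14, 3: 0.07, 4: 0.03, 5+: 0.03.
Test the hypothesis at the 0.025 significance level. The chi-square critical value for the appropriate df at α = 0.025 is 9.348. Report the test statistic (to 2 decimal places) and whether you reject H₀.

40.31; reject

Expected counts E_i = n·p_i: 199×0.46 = 91.54, 199×0.27 = 53.73, 199×0.14 = 27.86, 199×0.07 = 13.93, 199×0.03 = 5.97, 199×0.03 = 5.97.
cat         O        E   (O−E)²/E
0          96    91.54      0.217
1          40    53.73      3.509
2          38    27.86      3.691
3           6    13.93      4.514
4          18     5.97     24.241
5+          1     5.97      4.138
Sum = 40.31
df = 3. Since 40.31 > 9.348, we reject H₀.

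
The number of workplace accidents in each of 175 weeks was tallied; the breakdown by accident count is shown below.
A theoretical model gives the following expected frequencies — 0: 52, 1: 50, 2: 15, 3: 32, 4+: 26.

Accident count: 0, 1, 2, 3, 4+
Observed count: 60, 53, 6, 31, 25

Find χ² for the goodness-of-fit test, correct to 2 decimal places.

χ² = (60−52)²/52 + (53−50)²/50 + (6−15)²/15 + (31−32)²/32 + (25−26)²/26
   = 1.231 + 0.180 + 5.400 + 0.031 + 0.038
Sum = 6.88

6.88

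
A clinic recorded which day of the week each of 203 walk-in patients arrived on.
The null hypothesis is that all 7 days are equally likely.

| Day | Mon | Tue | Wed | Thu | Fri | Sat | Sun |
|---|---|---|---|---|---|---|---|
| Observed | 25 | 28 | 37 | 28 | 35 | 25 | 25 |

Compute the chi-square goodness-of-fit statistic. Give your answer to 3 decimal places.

5.172

Under H₀ each category has probability 1/7, so each expected count is 203/7 = 29.
Mon: (25 − 29)²/29 = 16/29 = 0.5517
Tue: (28 − 29)²/29 = 1/29 = 0.0345
Wed: (37 − 29)²/29 = 64/29 = 2.2069
Thu: (28 − 29)²/29 = 1/29 = 0.0345
Fri: (35 − 29)²/29 = 36/29 = 1.2414
Sat: (25 − 29)²/29 = 16/29 = 0.5517
Sun: (25 − 29)²/29 = 16/29 = 0.5517
Sum = 5.172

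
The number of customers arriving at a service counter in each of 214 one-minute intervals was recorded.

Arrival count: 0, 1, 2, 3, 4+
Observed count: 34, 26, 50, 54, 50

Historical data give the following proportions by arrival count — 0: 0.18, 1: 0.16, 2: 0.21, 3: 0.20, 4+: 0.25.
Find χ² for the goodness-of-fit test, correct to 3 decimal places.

6.243

Expected counts E_i = n·p_i: 214×0.18 = 38.52, 214×0.16 = 34.24, 214×0.21 = 44.94, 214×0.20 = 42.8, 214×0.25 = 53.5.
0: (34 − 38.52)²/38.52 = 20.4304/38.52 = 0.5304
1: (26 − 34.24)²/34.24 = 67.8976/34.24 = 1.9830
2: (50 − 44.94)²/44.94 = 25.6036/44.94 = 0.5697
3: (54 − 42.8)²/42.8 = 125.44/42.8 = 2.9308
4+: (50 − 53.5)²/53.5 = 12.25/53.5 = 0.2290
Sum = 6.243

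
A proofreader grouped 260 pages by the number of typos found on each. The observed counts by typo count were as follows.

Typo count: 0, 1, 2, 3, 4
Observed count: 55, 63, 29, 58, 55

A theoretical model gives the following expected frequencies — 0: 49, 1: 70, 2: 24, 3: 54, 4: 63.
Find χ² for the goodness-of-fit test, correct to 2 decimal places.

χ² = (55−49)²/49 + (63−70)²/70 + (29−24)²/24 + (58−54)²/54 + (55−63)²/63
   = 0.735 + 0.700 + 1.042 + 0.296 + 1.016
Sum = 3.79

3.79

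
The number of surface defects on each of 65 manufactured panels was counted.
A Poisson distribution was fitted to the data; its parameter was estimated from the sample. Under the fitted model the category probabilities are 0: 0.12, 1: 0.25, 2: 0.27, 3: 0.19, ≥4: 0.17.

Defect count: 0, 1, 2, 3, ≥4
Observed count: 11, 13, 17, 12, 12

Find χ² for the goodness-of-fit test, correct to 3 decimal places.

Expected counts E_i = n·p_i: 65×0.12 = 7.8, 65×0.25 = 16.25, 65×0.27 = 17.55, 65×0.19 = 12.35, 65×0.17 = 11.05.
cat         O        E   (O−E)²/E
0          11      7.8     1.3128
1          13    16.25     0.6500
2          17    17.55     0.0172
3          12    12.35     0.0099
≥4         12    11.05     0.0817
Sum = 2.072

2.072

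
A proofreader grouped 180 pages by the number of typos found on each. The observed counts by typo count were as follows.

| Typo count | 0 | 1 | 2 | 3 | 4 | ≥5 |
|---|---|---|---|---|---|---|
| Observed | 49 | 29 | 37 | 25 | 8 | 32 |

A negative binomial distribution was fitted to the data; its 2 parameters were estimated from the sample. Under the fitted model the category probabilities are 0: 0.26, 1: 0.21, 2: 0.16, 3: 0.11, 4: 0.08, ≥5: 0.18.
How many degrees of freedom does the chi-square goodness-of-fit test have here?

There are k = 6 categories and 2 parameters estimated from the data, so df = 6 − 1 − 2 = 3.

3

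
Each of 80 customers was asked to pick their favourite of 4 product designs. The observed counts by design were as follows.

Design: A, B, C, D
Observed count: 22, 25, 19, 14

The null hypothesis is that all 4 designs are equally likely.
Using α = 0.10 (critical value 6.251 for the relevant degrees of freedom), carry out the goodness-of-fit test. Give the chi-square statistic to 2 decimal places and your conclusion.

3.30; do not reject

Under H₀ each category has probability 1/4, so each expected count is 80/4 = 20.
cat         O        E   (O−E)²/E
A          22       20      0.200
B          25       20      1.250
C          19       20      0.050
D          14       20      1.800
Sum = 3.30
df = 3. Since 3.30 < 6.251, we do not reject H₀.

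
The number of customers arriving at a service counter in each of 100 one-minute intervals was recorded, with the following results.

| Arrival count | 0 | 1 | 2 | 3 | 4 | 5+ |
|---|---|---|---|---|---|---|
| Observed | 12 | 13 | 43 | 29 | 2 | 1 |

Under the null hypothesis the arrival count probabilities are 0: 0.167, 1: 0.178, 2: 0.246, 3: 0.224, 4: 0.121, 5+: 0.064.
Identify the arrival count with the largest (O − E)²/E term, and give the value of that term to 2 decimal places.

2, 13.76

Expected counts E_i = n·p_i: 100×0.167 = 16.7, 100×0.178 = 17.8, 100×0.246 = 24.6, 100×0.224 = 22.4, 100×0.121 = 12.1, 100×0.064 = 6.4.
cat         O        E   (O−E)²/E
0          12     16.7      1.323
1          13     17.8      1.294
2          43     24.6     13.763
3          29     22.4      1.945
4           2     12.1      8.431
5+          1      6.4      4.556
The largest term is for 2: 13.76.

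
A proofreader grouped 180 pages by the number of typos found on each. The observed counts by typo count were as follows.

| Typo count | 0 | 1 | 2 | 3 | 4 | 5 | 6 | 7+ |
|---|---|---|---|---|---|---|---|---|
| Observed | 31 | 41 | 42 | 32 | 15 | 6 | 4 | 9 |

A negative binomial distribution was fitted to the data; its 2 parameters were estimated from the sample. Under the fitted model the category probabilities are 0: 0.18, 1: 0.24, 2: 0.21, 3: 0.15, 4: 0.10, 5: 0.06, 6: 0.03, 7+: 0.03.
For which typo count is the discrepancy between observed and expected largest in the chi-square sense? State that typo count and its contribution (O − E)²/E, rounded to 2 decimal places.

7+, 2.40

Expected counts E_i = n·p_i: 180×0.18 = 32.4, 180×0.24 = 43.2, 180×0.21 = 37.8, 180×0.15 = 27, 180×0.10 = 18, 180×0.06 = 10.8, 180×0.03 = 5.4, 180×0.03 = 5.4.
cat         O        E   (O−E)²/E
0          31     32.4      0.060
1          41     43.2      0.112
2          42     37.8      0.467
3          32       27      0.926
4          15       18      0.500
5           6     10.8      2.133
6           4      5.4      0.363
7+          9      5.4      2.400
The largest term is for 7+: 2.40.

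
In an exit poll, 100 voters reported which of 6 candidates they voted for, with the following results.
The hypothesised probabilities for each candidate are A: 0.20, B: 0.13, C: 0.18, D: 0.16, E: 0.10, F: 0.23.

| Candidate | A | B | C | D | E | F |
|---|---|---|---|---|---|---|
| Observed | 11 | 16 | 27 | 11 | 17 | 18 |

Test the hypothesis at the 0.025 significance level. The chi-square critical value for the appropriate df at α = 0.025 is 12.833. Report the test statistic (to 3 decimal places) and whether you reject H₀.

16.792; reject

Expected counts E_i = n·p_i: 100×0.20 = 20, 100×0.13 = 13, 100×0.18 = 18, 100×0.16 = 16, 100×0.10 = 10, 100×0.23 = 23.
A: (11 − 20)²/20 = 81/20 = 4.0500
B: (16 − 13)²/13 = 9/13 = 0.6923
C: (27 − 18)²/18 = 81/18 = 4.5000
D: (11 − 16)²/16 = 25/16 = 1.5625
E: (17 − 10)²/10 = 49/10 = 4.9000
F: (18 − 23)²/23 = 25/23 = 1.0870
Sum = 16.792
df = 5. Since 16.792 > 12.833, we reject H₀.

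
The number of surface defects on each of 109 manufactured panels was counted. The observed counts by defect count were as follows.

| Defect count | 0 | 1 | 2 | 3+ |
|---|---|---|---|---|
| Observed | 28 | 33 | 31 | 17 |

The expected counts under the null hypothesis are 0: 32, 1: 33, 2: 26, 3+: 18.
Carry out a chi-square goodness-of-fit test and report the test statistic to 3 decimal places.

χ² = (28−32)²/32 + (33−33)²/33 + (31−26)²/26 + (17−18)²/18
   = 0.5000 + 0.0000 + 0.9615 + 0.0556
Sum = 1.517

1.517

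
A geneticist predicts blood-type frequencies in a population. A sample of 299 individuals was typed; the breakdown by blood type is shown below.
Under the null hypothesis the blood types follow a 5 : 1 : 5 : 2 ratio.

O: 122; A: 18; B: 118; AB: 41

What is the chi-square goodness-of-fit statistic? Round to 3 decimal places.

2.135

Ratio total = 13. Expected counts: 299×5/13 = 115, 299×1/13 = 23, 299×5/13 = 115, 299×2/13 = 46.
χ² = (122−115)²/115 + (18−23)²/23 + (118−115)²/115 + (41−46)²/46
   = 0.4261 + 1.0870 + 0.0783 + 0.5435
Sum = 2.135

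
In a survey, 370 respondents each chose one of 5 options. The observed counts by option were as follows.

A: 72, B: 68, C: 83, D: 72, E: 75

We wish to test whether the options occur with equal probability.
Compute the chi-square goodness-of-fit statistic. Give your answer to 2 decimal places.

1.70

Expected count for each of the 5 categories: 370/5 = 74.
A: (72 − 74)²/74 = 4/74 = 0.054
B: (68 − 74)²/74 = 36/74 = 0.486
C: (83 − 74)²/74 = 81/74 = 1.095
D: (72 − 74)²/74 = 4/74 = 0.054
E: (75 − 74)²/74 = 1/74 = 0.014
Sum = 1.70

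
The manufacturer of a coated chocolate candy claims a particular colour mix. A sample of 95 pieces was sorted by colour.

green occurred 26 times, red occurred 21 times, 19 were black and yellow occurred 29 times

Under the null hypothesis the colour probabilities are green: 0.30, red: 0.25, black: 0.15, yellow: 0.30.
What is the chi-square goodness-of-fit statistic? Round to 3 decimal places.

Expected counts E_i = n·p_i: 95×0.30 = 28.5, 95×0.25 = 23.75, 95×0.15 = 14.25, 95×0.30 = 28.5.
χ² = (26−28.5)²/28.5 + (21−23.75)²/23.75 + (19−14.25)²/14.25 + (29−28.5)²/28.5
   = 0.2193 + 0.3184 + 1.5833 + 0.0088
Sum = 2.130

2.130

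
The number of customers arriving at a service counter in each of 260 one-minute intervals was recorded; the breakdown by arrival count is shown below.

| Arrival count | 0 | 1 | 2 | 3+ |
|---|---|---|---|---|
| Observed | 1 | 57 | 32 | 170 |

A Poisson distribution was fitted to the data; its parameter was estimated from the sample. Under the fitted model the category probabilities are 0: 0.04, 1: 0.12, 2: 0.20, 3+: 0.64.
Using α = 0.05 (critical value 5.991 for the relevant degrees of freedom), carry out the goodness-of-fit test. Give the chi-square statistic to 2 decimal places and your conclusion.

Expected counts E_i = n·p_i: 260×0.04 = 10.4, 260×0.12 = 31.2, 260×0.20 = 52, 260×0.64 = 166.4.
χ² = (1−10.4)²/10.4 + (57−31.2)²/31.2 + (32−52)²/52 + (170−166.4)²/166.4
   = 8.496 + 21.335 + 7.692 + 0.078
Sum = 37.60
df = 2. Since 37.60 > 5.991, we reject H₀.

37.60; reject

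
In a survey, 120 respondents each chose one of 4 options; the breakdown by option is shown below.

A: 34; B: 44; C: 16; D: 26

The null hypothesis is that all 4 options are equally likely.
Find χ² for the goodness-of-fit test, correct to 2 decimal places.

Under H₀ each category has probability 1/4, so each expected count is 120/4 = 30.
A: (34 − 30)²/30 = 16/30 = 0.533
B: (44 − 30)²/30 = 196/30 = 6.533
C: (16 − 30)²/30 = 196/30 = 6.533
D: (26 − 30)²/30 = 16/30 = 0.533
Sum = 14.13

14.13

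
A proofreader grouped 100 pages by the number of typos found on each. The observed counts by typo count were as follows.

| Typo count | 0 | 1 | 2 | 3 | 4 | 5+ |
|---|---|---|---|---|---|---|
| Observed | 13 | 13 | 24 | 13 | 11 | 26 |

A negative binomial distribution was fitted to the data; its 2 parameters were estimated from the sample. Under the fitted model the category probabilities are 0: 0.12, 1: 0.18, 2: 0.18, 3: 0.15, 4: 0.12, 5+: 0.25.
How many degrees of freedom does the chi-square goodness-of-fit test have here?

There are k = 6 categories and 2 parameters estimated from the data, so df = 6 − 1 − 2 = 3.

3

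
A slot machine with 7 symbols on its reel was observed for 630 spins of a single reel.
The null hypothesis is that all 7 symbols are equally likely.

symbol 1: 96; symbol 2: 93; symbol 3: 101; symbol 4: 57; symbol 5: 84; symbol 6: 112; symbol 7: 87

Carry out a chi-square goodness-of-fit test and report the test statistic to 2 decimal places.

Under H₀ each category has probability 1/7, so each expected count is 630/7 = 90.
symbol 1: (96 − 90)²/90 = 36/90 = 0.400
symbol 2: (93 − 90)²/90 = 9/90 = 0.100
symbol 3: (101 − 90)²/90 = 121/90 = 1.344
symbol 4: (57 − 90)²/90 = 1089/90 = 12.100
symbol 5: (84 − 90)²/90 = 36/90 = 0.400
symbol 6: (112 − 90)²/90 = 484/90 = 5.378
symbol 7: (87 − 90)²/90 = 9/90 = 0.100
Sum = 19.82

19.82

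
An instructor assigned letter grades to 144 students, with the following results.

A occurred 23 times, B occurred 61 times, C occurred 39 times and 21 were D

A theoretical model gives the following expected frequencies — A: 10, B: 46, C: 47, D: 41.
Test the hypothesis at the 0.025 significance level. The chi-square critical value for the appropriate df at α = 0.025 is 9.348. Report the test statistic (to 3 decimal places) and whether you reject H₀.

χ² = (23−10)²/10 + (61−46)²/46 + (39−47)²/47 + (21−41)²/41
   = 16.9000 + 4.8913 + 1.3617 + 9.7561
Sum = 32.909
df = 3. Since 32.909 > 9.348, we reject H₀.

32.909; reject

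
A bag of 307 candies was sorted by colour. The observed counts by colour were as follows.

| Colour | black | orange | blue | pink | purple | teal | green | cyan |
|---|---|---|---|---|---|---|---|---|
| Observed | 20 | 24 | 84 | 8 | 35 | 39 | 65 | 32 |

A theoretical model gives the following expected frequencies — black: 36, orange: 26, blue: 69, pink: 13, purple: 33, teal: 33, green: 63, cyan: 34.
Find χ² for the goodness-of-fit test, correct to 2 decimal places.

13.84

black: (20 − 36)²/36 = 256/36 = 7.111
orange: (24 − 26)²/26 = 4/26 = 0.154
blue: (84 − 69)²/69 = 225/69 = 3.261
pink: (8 − 13)²/13 = 25/13 = 1.923
purple: (35 − 33)²/33 = 4/33 = 0.121
teal: (39 − 33)²/33 = 36/33 = 1.091
green: (65 − 63)²/63 = 4/63 = 0.063
cyan: (32 − 34)²/34 = 4/34 = 0.118
Sum = 13.84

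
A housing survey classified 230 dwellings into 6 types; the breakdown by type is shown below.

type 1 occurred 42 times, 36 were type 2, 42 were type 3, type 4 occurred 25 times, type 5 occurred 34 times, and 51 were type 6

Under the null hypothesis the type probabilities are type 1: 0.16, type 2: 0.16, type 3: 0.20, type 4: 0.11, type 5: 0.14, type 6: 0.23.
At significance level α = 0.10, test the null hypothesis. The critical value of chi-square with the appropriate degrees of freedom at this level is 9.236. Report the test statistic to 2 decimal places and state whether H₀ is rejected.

1.27; do not reject

Expected counts E_i = n·p_i: 230×0.16 = 36.8, 230×0.16 = 36.8, 230×0.20 = 46, 230×0.11 = 25.3, 230×0.14 = 32.2, 230×0.23 = 52.9.
type 1: (42 − 36.8)²/36.8 = 27.04/36.8 = 0.735
type 2: (36 − 36.8)²/36.8 = 0.64/36.8 = 0.017
type 3: (42 − 46)²/46 = 16/46 = 0.348
type 4: (25 − 25.3)²/25.3 = 0.09/25.3 = 0.004
type 5: (34 − 32.2)²/32.2 = 3.24/32.2 = 0.101
type 6: (51 − 52.9)²/52.9 = 3.61/52.9 = 0.068
Sum = 1.27
df = 5. Since 1.27 < 9.236, we do not reject H₀.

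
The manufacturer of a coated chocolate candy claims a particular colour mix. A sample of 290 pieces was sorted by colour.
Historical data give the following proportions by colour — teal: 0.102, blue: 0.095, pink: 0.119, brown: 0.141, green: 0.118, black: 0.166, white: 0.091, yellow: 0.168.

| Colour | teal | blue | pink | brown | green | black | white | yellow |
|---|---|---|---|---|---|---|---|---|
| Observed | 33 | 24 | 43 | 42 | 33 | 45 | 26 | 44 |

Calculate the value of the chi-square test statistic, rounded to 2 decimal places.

Expected counts E_i = n·p_i: 290×0.102 = 29.58, 290×0.095 = 27.55, 290×0.119 = 34.51, 290×0.141 = 40.89, 290×0.118 = 34.22, 290×0.166 = 48.14, 290×0.091 = 26.39, 290×0.168 = 48.72.
teal: (33 − 29.58)²/29.58 = 11.6964/29.58 = 0.395
blue: (24 − 27.55)²/27.55 = 12.6025/27.55 = 0.457
pink: (43 − 34.51)²/34.51 = 72.0801/34.51 = 2.089
brown: (42 − 40.89)²/40.89 = 1.2321/40.89 = 0.030
green: (33 − 34.22)²/34.22 = 1.4884/34.22 = 0.043
black: (45 − 48.14)²/48.14 = 9.8596/48.14 = 0.205
white: (26 − 26.39)²/26.39 = 0.1521/26.39 = 0.006
yellow: (44 − 48.72)²/48.72 = 22.2784/48.72 = 0.457
Sum = 3.68

3.68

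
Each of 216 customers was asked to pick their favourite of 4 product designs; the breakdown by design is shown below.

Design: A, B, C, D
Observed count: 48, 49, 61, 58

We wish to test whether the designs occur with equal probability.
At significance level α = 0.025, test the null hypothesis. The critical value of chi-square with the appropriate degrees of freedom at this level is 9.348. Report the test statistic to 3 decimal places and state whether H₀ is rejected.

2.333; do not reject

Under H₀ each category has probability 1/4, so each expected count is 216/4 = 54.
A: (48 − 54)²/54 = 36/54 = 0.6667
B: (49 − 54)²/54 = 25/54 = 0.4630
C: (61 − 54)²/54 = 49/54 = 0.9074
D: (58 − 54)²/54 = 16/54 = 0.2963
Sum = 2.333
df = 3. Since 2.333 < 9.348, we do not reject H₀.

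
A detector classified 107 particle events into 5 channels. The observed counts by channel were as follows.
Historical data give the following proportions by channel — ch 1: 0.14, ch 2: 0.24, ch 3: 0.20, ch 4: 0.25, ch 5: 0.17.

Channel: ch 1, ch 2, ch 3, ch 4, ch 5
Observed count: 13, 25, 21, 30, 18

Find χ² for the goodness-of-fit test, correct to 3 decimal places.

0.684

Expected counts E_i = n·p_i: 107×0.14 = 14.98, 107×0.24 = 25.68, 107×0.20 = 21.4, 107×0.25 = 26.75, 107×0.17 = 18.19.
cat         O        E   (O−E)²/E
ch 1       13    14.98     0.2617
ch 2       25    25.68     0.0180
ch 3       21     21.4     0.0075
ch 4       30    26.75     0.3949
ch 5       18    18.19     0.0020
Sum = 0.684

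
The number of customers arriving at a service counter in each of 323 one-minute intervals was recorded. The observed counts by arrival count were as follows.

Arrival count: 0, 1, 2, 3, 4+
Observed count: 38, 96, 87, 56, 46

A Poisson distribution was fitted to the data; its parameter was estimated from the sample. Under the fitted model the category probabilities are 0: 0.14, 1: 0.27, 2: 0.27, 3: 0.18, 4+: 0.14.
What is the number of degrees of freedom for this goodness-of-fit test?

There are k = 5 categories and 1 parameter estimated from the data, so df = 5 − 1 − 1 = 3.

3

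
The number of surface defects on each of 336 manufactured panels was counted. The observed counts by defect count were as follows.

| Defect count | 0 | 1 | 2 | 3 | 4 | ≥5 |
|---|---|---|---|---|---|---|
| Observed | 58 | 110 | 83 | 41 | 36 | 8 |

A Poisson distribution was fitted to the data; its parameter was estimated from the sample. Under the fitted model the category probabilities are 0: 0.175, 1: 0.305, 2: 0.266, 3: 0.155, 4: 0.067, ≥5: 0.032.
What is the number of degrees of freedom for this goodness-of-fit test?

4

There are k = 6 categories and 1 parameter estimated from the data, so df = 6 − 1 − 1 = 4.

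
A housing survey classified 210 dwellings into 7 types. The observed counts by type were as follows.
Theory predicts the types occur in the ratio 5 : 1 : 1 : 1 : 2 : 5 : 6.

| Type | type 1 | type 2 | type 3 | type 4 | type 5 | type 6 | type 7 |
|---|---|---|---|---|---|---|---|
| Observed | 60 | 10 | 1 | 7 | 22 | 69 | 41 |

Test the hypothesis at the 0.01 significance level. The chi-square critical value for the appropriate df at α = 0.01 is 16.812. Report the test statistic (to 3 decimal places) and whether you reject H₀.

Ratio total = 21. Expected counts: 210×5/21 = 50, 210×1/21 = 10, 210×1/21 = 10, 210×1/21 = 10, 210×2/21 = 20, 210×5/21 = 50, 210×6/21 = 60.
χ² = (60−50)²/50 + (10−10)²/10 + (1−10)²/10 + (7−10)²/10 + (22−20)²/20 + (69−50)²/50 + (41−60)²/60
   = 2.0000 + 0.0000 + 8.1000 + 0.9000 + 0.2000 + 7.2200 + 6.0167
Sum = 24.437
df = 6. Since 24.437 > 16.812, we reject H₀.

24.437; reject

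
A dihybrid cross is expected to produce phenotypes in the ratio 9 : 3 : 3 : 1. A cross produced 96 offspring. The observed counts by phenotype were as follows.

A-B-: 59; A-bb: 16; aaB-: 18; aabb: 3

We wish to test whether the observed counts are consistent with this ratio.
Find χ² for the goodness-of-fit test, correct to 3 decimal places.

Ratio total = 16. Expected counts: 96×9/16 = 54, 96×3/16 = 18, 96×3/16 = 18, 96×1/16 = 6.
A-B-: (59 − 54)²/54 = 25/54 = 0.4630
A-bb: (16 − 18)²/18 = 4/18 = 0.2222
aaB-: (18 − 18)²/18 = 0/18 = 0.0000
aabb: (3 − 6)²/6 = 9/6 = 1.5000
Sum = 2.185

2.185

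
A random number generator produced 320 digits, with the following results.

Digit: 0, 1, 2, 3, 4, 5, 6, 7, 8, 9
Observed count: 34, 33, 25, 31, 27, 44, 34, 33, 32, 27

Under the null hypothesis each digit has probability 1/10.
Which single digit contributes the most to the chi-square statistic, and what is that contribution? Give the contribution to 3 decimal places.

5, 4.500

Under H₀ each category has probability 1/10, so each expected count is 320/10 = 32.
cat         O        E   (O−E)²/E
0          34       32     0.1250
1          33       32     0.0313
2          25       32     1.5313
3          31       32     0.0313
4          27       32     0.7813
5          44       32     4.5000
6          34       32     0.1250
7          33       32     0.0313
8          32       32     0.0000
9          27       32     0.7813
The largest term is for 5: 4.500.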